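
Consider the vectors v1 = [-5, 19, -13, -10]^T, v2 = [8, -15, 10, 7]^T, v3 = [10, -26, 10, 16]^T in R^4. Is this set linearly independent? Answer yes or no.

Form the matrix with these vectors as rows and row reduce.
R2 ← R2 + (8/5)·R1: [0, 77/5, -54/5, -9]
R3 ← R3 + (2)·R1: [0, 12, -16, -4]
R3 ← R3 − (60/77)·R2: [0, 0, -584/77, 232/77]
3 nonzero rows, so the 3 vectors span a space of dimension 3.
Since 3 = 3, the vectors are linearly independent.

yes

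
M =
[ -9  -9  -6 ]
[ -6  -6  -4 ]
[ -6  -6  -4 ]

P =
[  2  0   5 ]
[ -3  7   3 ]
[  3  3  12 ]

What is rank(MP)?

1

First compute MP:
[[ -9, -81, -144],
 [ -6, -54, -96],
 [ -6, -54, -96]]
Now row reduce the product.
R2 ← R2 − (2/3)·R1: [0, 0, 0]
R3 ← R3 − (2/3)·R1: [0, 0, 0]
1 nonzero row, so rank(MP) = 1.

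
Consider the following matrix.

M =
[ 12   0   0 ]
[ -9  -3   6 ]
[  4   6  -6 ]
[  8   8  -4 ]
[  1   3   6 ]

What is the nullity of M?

Row reduce to echelon form.
R2 ← R2 + (3/4)·R1: [0, -3, 6]
R3 ← R3 − (1/3)·R1: [0, 6, -6]
R4 ← R4 − (2/3)·R1: [0, 8, -4]
R5 ← R5 − (1/12)·R1: [0, 3, 6]
R3 ← R3 + (2)·R2: [0, 0, 6]
R4 ← R4 + (8/3)·R2: [0, 0, 12]
R5 ← R5 + R2: [0, 0, 12]
R4 ← R4 − (2)·R3: [0, 0, 0]
R5 ← R5 − (2)·R3: [0, 0, 0]
3 nonzero rows, so rank(M) = 3.
M has 3 columns; by rank–nullity, nullity = 3 − 3 = 0.

0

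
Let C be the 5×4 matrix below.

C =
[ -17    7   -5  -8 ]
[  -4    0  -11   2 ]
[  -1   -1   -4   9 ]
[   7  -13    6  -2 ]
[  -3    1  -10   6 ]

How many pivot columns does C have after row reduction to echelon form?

4

Row reduce to echelon form.
R2 ← R2 − (4/17)·R1: [0, -28/17, -167/17, 66/17]
R3 ← R3 − (1/17)·R1: [0, -24/17, -63/17, 161/17]
R4 ← R4 + (7/17)·R1: [0, -172/17, 67/17, -90/17]
R5 ← R5 − (3/17)·R1: [0, -4/17, -155/17, 126/17]
R3 ← R3 − (6/7)·R2: [0, 0, 33/7, 43/7]
R4 ← R4 − (43/7)·R2: [0, 0, 450/7, -204/7]
R5 ← R5 − (1/7)·R2: [0, 0, -54/7, 48/7]
R4 ← R4 − (150/11)·R3: [0, 0, 0, -1242/11]
R5 ← R5 + (18/11)·R3: [0, 0, 0, 186/11]
R5 ← R5 + (31/207)·R4: [0, 0, 0, 0]
Echelon form has 4 nonzero rows, so rank(C) = 4.
Each nonzero row contributes one pivot column: 4 pivot columns.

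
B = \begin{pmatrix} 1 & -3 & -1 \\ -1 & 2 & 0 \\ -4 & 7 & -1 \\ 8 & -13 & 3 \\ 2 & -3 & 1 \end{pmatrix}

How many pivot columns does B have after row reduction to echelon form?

Row reduce to echelon form.
R2 ← R2 + R1: [0, -1, -1]
R3 ← R3 + (4)·R1: [0, -5, -5]
R4 ← R4 − (8)·R1: [0, 11, 11]
R5 ← R5 − (2)·R1: [0, 3, 3]
R3 ← R3 − (5)·R2: [0, 0, 0]
R4 ← R4 + (11)·R2: [0, 0, 0]
R5 ← R5 + (3)·R2: [0, 0, 0]
Echelon form has 2 nonzero rows, so rank(B) = 2.
Each nonzero row contributes one pivot column: 2 pivot columns.

2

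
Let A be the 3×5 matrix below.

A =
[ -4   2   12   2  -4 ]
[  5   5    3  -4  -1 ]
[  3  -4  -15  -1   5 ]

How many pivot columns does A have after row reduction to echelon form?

2

Row reduce to echelon form.
R2 ← R2 + (5/4)·R1: [0, 15/2, 18, -3/2, -6]
R3 ← R3 + (3/4)·R1: [0, -5/2, -6, 1/2, 2]
R3 ← R3 + (1/3)·R2: [0, 0, 0, 0, 0]
Echelon form has 2 nonzero rows, so rank(A) = 2.
Each nonzero row contributes one pivot column: 2 pivot columns.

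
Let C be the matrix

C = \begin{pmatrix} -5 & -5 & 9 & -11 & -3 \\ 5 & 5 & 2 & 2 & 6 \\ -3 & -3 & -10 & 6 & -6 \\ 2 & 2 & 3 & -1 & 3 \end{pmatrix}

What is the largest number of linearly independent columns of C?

Row reduce to echelon form.
R2 ← R2 + R1: [0, 0, 11, -9, 3]
R3 ← R3 − (3/5)·R1: [0, 0, -77/5, 63/5, -21/5]
R4 ← R4 + (2/5)·R1: [0, 0, 33/5, -27/5, 9/5]
R3 ← R3 + (7/5)·R2: [0, 0, 0, 0, 0]
R4 ← R4 − (3/5)·R2: [0, 0, 0, 0, 0]
Echelon form has 2 nonzero rows, so rank(C) = 2.
The rank gives the maximum number of linearly independent columns: 2.

2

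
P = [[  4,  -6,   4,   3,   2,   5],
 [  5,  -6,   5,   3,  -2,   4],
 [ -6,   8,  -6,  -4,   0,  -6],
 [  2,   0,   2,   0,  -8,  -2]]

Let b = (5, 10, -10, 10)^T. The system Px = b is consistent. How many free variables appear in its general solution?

Row reduce the augmented matrix [P | b].
R2 ← R2 − (5/4)·R1: [0, 3/2, 0, -3/4, -9/2, -9/4, 15/4]
R3 ← R3 + (3/2)·R1: [0, -1, 0, 1/2, 3, 3/2, -5/2]
R4 ← R4 − (1/2)·R1: [0, 3, 0, -3/2, -9, -9/2, 15/2]
R3 ← R3 + (2/3)·R2: [0, 0, 0, 0, 0, 0, 0]
R4 ← R4 − (2)·R2: [0, 0, 0, 0, 0, 0, 0]
The echelon form has 2 nonzero rows, and every pivot lies in the first 6 columns, so rank(P) = rank([P|b]) = 2.
The system is consistent.
Free variables = (unknowns) − (rank) = 6 − 2 = 4.

4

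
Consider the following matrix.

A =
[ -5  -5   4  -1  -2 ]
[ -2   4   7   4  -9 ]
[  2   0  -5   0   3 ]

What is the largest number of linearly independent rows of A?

Row reduce to echelon form.
R2 ← R2 − (2/5)·R1: [0, 6, 27/5, 22/5, -41/5]
R3 ← R3 + (2/5)·R1: [0, -2, -17/5, -2/5, 11/5]
R3 ← R3 + (1/3)·R2: [0, 0, -8/5, 16/15, -8/15]
Echelon form has 3 nonzero rows, so rank(A) = 3.
The rank gives the maximum number of linearly independent rows: 3.

3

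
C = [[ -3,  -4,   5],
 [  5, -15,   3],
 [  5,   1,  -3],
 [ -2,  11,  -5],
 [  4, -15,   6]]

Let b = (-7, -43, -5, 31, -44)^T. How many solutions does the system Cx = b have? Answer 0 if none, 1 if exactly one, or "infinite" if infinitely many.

1

Row reduce the augmented matrix [C | b].
R2 ← R2 + (5/3)·R1: [0, -65/3, 34/3, -164/3]
R3 ← R3 + (5/3)·R1: [0, -17/3, 16/3, -50/3]
R4 ← R4 − (2/3)·R1: [0, 41/3, -25/3, 107/3]
R5 ← R5 + (4/3)·R1: [0, -61/3, 38/3, -160/3]
R3 ← R3 − (17/65)·R2: [0, 0, 154/65, -154/65]
R4 ← R4 + (41/65)·R2: [0, 0, -77/65, 77/65]
R5 ← R5 − (61/65)·R2: [0, 0, 132/65, -132/65]
R4 ← R4 + (1/2)·R3: [0, 0, 0, 0]
R5 ← R5 − (6/7)·R3: [0, 0, 0, 0]
The echelon form has 3 nonzero rows, and every pivot lies in the first 3 columns, so rank(C) = rank([C|b]) = 3.
The system is consistent.
rank = 3 = number of unknowns, so the solution is unique.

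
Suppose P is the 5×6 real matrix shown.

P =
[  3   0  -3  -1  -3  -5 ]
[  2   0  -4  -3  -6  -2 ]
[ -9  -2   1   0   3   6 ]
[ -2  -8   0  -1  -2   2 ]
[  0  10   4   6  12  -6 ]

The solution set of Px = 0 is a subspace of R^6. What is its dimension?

1

Row reduce to echelon form.
R2 ← R2 − (2/3)·R1: [0, 0, -2, -7/3, -4, 4/3]
R3 ← R3 + (3)·R1: [0, -2, -8, -3, -6, -9]
R4 ← R4 + (2/3)·R1: [0, -8, -2, -5/3, -4, -4/3]
Swap R2 ↔ R3
R4 ← R4 − (4)·R2: [0, 0, 30, 31/3, 20, 104/3]
R5 ← R5 + (5)·R2: [0, 0, -36, -9, -18, -51]
R4 ← R4 + (15)·R3: [0, 0, 0, -74/3, -40, 164/3]
R5 ← R5 − (18)·R3: [0, 0, 0, 33, 54, -75]
R5 ← R5 + (99/74)·R4: [0, 0, 0, 0, 18/37, -69/37]
5 nonzero rows, so rank(P) = 5.
P has 6 columns; by rank–nullity, nullity = 6 − 5 = 1.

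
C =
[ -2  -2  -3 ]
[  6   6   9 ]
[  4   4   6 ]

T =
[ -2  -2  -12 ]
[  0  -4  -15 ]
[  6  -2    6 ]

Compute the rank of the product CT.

First compute CT:
[[-14,  18,  36],
 [ 42, -54, -108],
 [ 28, -36, -72]]
Now row reduce the product.
R2 ← R2 + (3)·R1: [0, 0, 0]
R3 ← R3 + (2)·R1: [0, 0, 0]
1 nonzero row, so rank(CT) = 1.

1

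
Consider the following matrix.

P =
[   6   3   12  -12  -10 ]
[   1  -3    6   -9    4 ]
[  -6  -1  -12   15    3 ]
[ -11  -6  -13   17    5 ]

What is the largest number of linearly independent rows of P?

4

Row reduce to echelon form.
R2 ← R2 − (1/6)·R1: [0, -7/2, 4, -7, 17/3]
R3 ← R3 + R1: [0, 2, 0, 3, -7]
R4 ← R4 + (11/6)·R1: [0, -1/2, 9, -5, -40/3]
R3 ← R3 + (4/7)·R2: [0, 0, 16/7, -1, -79/21]
R4 ← R4 − (1/7)·R2: [0, 0, 59/7, -4, -99/7]
R4 ← R4 − (59/16)·R3: [0, 0, 0, -5/16, -13/48]
Echelon form has 4 nonzero rows, so rank(P) = 4.
The rank gives the maximum number of linearly independent rows: 4.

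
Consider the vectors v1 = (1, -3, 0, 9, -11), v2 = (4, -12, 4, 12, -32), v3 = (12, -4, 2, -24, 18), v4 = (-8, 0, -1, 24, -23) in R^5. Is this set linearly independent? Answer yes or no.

no

Form the matrix with these vectors as rows and row reduce.
R2 ← R2 − (4)·R1: [0, 0, 4, -24, 12]
R3 ← R3 − (12)·R1: [0, 32, 2, -132, 150]
R4 ← R4 + (8)·R1: [0, -24, -1, 96, -111]
Swap R2 ↔ R3
R4 ← R4 + (3/4)·R2: [0, 0, 1/2, -3, 3/2]
R4 ← R4 − (1/8)·R3: [0, 0, 0, 0, 0]
3 nonzero rows, so the 4 vectors span a space of dimension 3.
Since 3 < 4, the vectors are linearly dependent.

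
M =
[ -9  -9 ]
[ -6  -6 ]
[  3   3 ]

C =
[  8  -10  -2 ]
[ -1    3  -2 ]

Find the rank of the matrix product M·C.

1

First compute MC:
[[-63,  63,  36],
 [-42,  42,  24],
 [ 21, -21, -12]]
Now row reduce the product.
R2 ← R2 − (2/3)·R1: [0, 0, 0]
R3 ← R3 + (1/3)·R1: [0, 0, 0]
1 nonzero row, so rank(MC) = 1.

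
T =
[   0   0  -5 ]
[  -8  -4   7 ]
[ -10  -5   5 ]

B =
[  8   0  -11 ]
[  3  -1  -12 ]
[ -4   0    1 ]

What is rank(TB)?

First compute TB:
[[ 20,   0,  -5],
 [-104,   4, 143],
 [-115,   5, 175]]
Now row reduce the product.
R2 ← R2 + (26/5)·R1: [0, 4, 117]
R3 ← R3 + (23/4)·R1: [0, 5, 585/4]
R3 ← R3 − (5/4)·R2: [0, 0, 0]
2 nonzero rows, so rank(TB) = 2.

2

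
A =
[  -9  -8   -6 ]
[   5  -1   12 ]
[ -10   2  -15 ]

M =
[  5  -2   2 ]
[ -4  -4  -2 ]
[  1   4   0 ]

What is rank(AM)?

3

First compute AM:
[[-19,  26,  -2],
 [ 41,  42,  12],
 [-73, -48, -24]]
Now row reduce the product.
R2 ← R2 + (41/19)·R1: [0, 1864/19, 146/19]
R3 ← R3 − (73/19)·R1: [0, -2810/19, -310/19]
R3 ← R3 + (1405/932)·R2: [0, 0, -2205/466]
3 nonzero rows, so rank(AM) = 3.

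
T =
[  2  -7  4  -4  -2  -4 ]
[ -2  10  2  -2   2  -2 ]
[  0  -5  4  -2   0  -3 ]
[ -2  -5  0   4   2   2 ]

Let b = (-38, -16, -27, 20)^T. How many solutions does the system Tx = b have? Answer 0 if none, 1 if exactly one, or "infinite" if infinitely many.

Row reduce the augmented matrix [T | b].
R2 ← R2 + R1: [0, 3, 6, -6, 0, -6, -54]
R4 ← R4 + R1: [0, -12, 4, 0, 0, -2, -18]
R3 ← R3 + (5/3)·R2: [0, 0, 14, -12, 0, -13, -117]
R4 ← R4 + (4)·R2: [0, 0, 28, -24, 0, -26, -234]
R4 ← R4 − (2)·R3: [0, 0, 0, 0, 0, 0, 0]
The echelon form has 3 nonzero rows, and every pivot lies in the first 6 columns, so rank(T) = rank([T|b]) = 3.
The system is consistent.
rank = 3 < 6 unknowns, so there are infinitely many solutions.

infinite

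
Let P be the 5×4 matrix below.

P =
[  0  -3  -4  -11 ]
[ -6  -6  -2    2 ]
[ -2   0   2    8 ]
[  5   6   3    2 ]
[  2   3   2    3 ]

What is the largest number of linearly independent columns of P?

Row reduce to echelon form.
Swap R1 ↔ R2
R3 ← R3 − (1/3)·R1: [0, 2, 8/3, 22/3]
R4 ← R4 + (5/6)·R1: [0, 1, 4/3, 11/3]
R5 ← R5 + (1/3)·R1: [0, 1, 4/3, 11/3]
R3 ← R3 + (2/3)·R2: [0, 0, 0, 0]
R4 ← R4 + (1/3)·R2: [0, 0, 0, 0]
R5 ← R5 + (1/3)·R2: [0, 0, 0, 0]
Echelon form has 2 nonzero rows, so rank(P) = 2.
The rank gives the maximum number of linearly independent columns: 2.

2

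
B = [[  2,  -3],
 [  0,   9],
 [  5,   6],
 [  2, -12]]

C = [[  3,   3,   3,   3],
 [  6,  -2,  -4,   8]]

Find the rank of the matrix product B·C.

2

First compute BC:
[[-12,  12,  18, -18],
 [ 54, -18, -36,  72],
 [ 51,   3,  -9,  63],
 [-66,  30,  54, -90]]
Now row reduce the product.
R2 ← R2 + (9/2)·R1: [0, 36, 45, -9]
R3 ← R3 + (17/4)·R1: [0, 54, 135/2, -27/2]
R4 ← R4 − (11/2)·R1: [0, -36, -45, 9]
R3 ← R3 − (3/2)·R2: [0, 0, 0, 0]
R4 ← R4 + R2: [0, 0, 0, 0]
2 nonzero rows, so rank(BC) = 2.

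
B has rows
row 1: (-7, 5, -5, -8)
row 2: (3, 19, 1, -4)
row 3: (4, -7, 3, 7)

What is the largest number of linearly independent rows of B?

3

Row reduce to echelon form.
R2 ← R2 + (3/7)·R1: [0, 148/7, -8/7, -52/7]
R3 ← R3 + (4/7)·R1: [0, -29/7, 1/7, 17/7]
R3 ← R3 + (29/148)·R2: [0, 0, -3/37, 36/37]
Echelon form has 3 nonzero rows, so rank(B) = 3.
The rank gives the maximum number of linearly independent rows: 3.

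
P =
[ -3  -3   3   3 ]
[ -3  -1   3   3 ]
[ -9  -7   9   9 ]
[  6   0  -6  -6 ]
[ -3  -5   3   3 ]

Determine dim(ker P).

Row reduce to echelon form.
R2 ← R2 − R1: [0, 2, 0, 0]
R3 ← R3 − (3)·R1: [0, 2, 0, 0]
R4 ← R4 + (2)·R1: [0, -6, 0, 0]
R5 ← R5 − R1: [0, -2, 0, 0]
R3 ← R3 − R2: [0, 0, 0, 0]
R4 ← R4 + (3)·R2: [0, 0, 0, 0]
R5 ← R5 + R2: [0, 0, 0, 0]
2 nonzero rows, so rank(P) = 2.
P has 4 columns; by rank–nullity, nullity = 4 − 2 = 2.

2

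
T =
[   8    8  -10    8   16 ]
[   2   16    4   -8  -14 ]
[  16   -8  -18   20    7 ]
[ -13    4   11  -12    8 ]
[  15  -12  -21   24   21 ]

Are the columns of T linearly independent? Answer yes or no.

no

Row reduce T to echelon form.
R2 ← R2 − (1/4)·R1: [0, 14, 13/2, -10, -18]
R3 ← R3 − (2)·R1: [0, -24, 2, 4, -25]
R4 ← R4 + (13/8)·R1: [0, 17, -21/4, 1, 34]
R5 ← R5 − (15/8)·R1: [0, -27, -9/4, 9, -9]
R3 ← R3 + (12/7)·R2: [0, 0, 92/7, -92/7, -391/7]
R4 ← R4 − (17/14)·R2: [0, 0, -92/7, 92/7, 391/7]
R5 ← R5 + (27/14)·R2: [0, 0, 72/7, -72/7, -306/7]
R4 ← R4 + R3: [0, 0, 0, 0, 0]
R5 ← R5 − (18/23)·R3: [0, 0, 0, 0, 0]
3 pivots among 5 columns.
Only 3 < 5 pivot columns, so the columns are linearly dependent.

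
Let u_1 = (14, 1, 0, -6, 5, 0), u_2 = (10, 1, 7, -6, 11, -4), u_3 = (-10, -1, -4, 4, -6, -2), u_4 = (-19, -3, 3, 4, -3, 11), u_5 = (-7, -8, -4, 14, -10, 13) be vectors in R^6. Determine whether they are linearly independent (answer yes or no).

Form the matrix with these vectors as rows and row reduce.
R2 ← R2 − (5/7)·R1: [0, 2/7, 7, -12/7, 52/7, -4]
R3 ← R3 + (5/7)·R1: [0, -2/7, -4, -2/7, -17/7, -2]
R4 ← R4 + (19/14)·R1: [0, -23/14, 3, -29/7, 53/14, 11]
R5 ← R5 + (1/2)·R1: [0, -15/2, -4, 11, -15/2, 13]
R3 ← R3 + R2: [0, 0, 3, -2, 5, -6]
R4 ← R4 + (23/4)·R2: [0, 0, 173/4, -14, 93/2, -12]
R5 ← R5 + (105/4)·R2: [0, 0, 719/4, -34, 375/2, -92]
R4 ← R4 − (173/12)·R3: [0, 0, 0, 89/6, -307/12, 149/2]
R5 ← R5 − (719/12)·R3: [0, 0, 0, 515/6, -1345/12, 535/2]
R5 ← R5 − (515/89)·R4: [0, 0, 0, 0, 3200/89, -14560/89]
5 nonzero rows, so the 5 vectors span a space of dimension 5.
Since 5 = 5, the vectors are linearly independent.

yes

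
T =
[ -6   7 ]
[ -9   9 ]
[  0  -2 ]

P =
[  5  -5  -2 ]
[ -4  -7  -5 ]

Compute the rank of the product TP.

First compute TP:
[[-58, -19, -23],
 [-81, -18, -27],
 [  8,  14,  10]]
Now row reduce the product.
R2 ← R2 − (81/58)·R1: [0, 495/58, 297/58]
R3 ← R3 + (4/29)·R1: [0, 330/29, 198/29]
R3 ← R3 − (4/3)·R2: [0, 0, 0]
2 nonzero rows, so rank(TP) = 2.

2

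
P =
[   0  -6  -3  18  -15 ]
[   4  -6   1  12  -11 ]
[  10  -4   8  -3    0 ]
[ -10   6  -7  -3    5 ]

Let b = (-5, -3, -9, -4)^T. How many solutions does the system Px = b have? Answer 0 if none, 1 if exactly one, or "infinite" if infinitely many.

0

Row reduce the augmented matrix [P | b].
Swap R1 ↔ R2
R3 ← R3 − (5/2)·R1: [0, 11, 11/2, -33, 55/2, -3/2]
R4 ← R4 + (5/2)·R1: [0, -9, -9/2, 27, -45/2, -23/2]
R3 ← R3 + (11/6)·R2: [0, 0, 0, 0, 0, -32/3]
R4 ← R4 − (3/2)·R2: [0, 0, 0, 0, 0, -4]
R4 ← R4 − (3/8)·R3: [0, 0, 0, 0, 0, 0]
The echelon form has 3 nonzero rows; the last pivot sits in the augmented column, so rank(P) = 2 but rank([P|b]) = 3.
Since the ranks differ, the system is inconsistent.
It has no solutions.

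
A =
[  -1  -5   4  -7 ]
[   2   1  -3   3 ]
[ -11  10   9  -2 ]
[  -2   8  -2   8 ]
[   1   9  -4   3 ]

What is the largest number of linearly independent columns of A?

Row reduce to echelon form.
R2 ← R2 + (2)·R1: [0, -9, 5, -11]
R3 ← R3 − (11)·R1: [0, 65, -35, 75]
R4 ← R4 − (2)·R1: [0, 18, -10, 22]
R5 ← R5 + R1: [0, 4, 0, -4]
R3 ← R3 + (65/9)·R2: [0, 0, 10/9, -40/9]
R4 ← R4 + (2)·R2: [0, 0, 0, 0]
R5 ← R5 + (4/9)·R2: [0, 0, 20/9, -80/9]
R5 ← R5 − (2)·R3: [0, 0, 0, 0]
Echelon form has 3 nonzero rows, so rank(A) = 3.
The rank gives the maximum number of linearly independent columns: 3.

3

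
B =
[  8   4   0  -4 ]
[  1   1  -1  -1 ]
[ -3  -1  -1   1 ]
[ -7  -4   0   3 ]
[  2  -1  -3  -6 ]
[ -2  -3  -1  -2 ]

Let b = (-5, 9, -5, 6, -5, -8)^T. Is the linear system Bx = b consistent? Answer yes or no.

Row reduce the augmented matrix [B | b].
R2 ← R2 − (1/8)·R1: [0, 1/2, -1, -1/2, 77/8]
R3 ← R3 + (3/8)·R1: [0, 1/2, -1, -1/2, -55/8]
R4 ← R4 + (7/8)·R1: [0, -1/2, 0, -1/2, 13/8]
R5 ← R5 − (1/4)·R1: [0, -2, -3, -5, -15/4]
R6 ← R6 + (1/4)·R1: [0, -2, -1, -3, -37/4]
R3 ← R3 − R2: [0, 0, 0, 0, -33/2]
R4 ← R4 + R2: [0, 0, -1, -1, 45/4]
R5 ← R5 + (4)·R2: [0, 0, -7, -7, 139/4]
R6 ← R6 + (4)·R2: [0, 0, -5, -5, 117/4]
Swap R3 ↔ R4
R5 ← R5 − (7)·R3: [0, 0, 0, 0, -44]
R6 ← R6 − (5)·R3: [0, 0, 0, 0, -27]
R5 ← R5 − (8/3)·R4: [0, 0, 0, 0, 0]
R6 ← R6 − (18/11)·R4: [0, 0, 0, 0, 0]
The echelon form has 4 nonzero rows; the last pivot sits in the augmented column, so rank(B) = 3 but rank([B|b]) = 4.
Since the ranks differ, the system is inconsistent.

no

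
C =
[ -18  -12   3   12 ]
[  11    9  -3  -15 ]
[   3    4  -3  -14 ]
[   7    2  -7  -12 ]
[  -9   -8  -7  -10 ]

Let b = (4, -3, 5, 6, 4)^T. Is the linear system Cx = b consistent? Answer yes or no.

no

Row reduce the augmented matrix [C | b].
R2 ← R2 + (11/18)·R1: [0, 5/3, -7/6, -23/3, -5/9]
R3 ← R3 + (1/6)·R1: [0, 2, -5/2, -12, 17/3]
R4 ← R4 + (7/18)·R1: [0, -8/3, -35/6, -22/3, 68/9]
R5 ← R5 − (1/2)·R1: [0, -2, -17/2, -16, 2]
R3 ← R3 − (6/5)·R2: [0, 0, -11/10, -14/5, 19/3]
R4 ← R4 + (8/5)·R2: [0, 0, -77/10, -98/5, 20/3]
R5 ← R5 + (6/5)·R2: [0, 0, -99/10, -126/5, 4/3]
R4 ← R4 − (7)·R3: [0, 0, 0, 0, -113/3]
R5 ← R5 − (9)·R3: [0, 0, 0, 0, -167/3]
R5 ← R5 − (167/113)·R4: [0, 0, 0, 0, 0]
The echelon form has 4 nonzero rows; the last pivot sits in the augmented column, so rank(C) = 3 but rank([C|b]) = 4.
Since the ranks differ, the system is inconsistent.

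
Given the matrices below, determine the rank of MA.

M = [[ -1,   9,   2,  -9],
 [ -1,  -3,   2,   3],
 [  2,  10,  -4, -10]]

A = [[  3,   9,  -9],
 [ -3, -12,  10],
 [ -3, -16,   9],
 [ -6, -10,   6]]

First compute MA:
[[ 18, -59,  63],
 [-18, -35,  15],
 [ 48,  62, -14]]
Now row reduce the product.
R2 ← R2 + R1: [0, -94, 78]
R3 ← R3 − (8/3)·R1: [0, 658/3, -182]
R3 ← R3 + (7/3)·R2: [0, 0, 0]
2 nonzero rows, so rank(MA) = 2.

2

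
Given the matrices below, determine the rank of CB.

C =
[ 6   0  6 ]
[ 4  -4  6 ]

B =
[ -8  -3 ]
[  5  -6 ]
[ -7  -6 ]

2

First compute CB:
[[-90, -54],
 [-94, -24]]
Now row reduce the product.
R2 ← R2 − (47/45)·R1: [0, 162/5]
2 nonzero rows, so rank(CB) = 2.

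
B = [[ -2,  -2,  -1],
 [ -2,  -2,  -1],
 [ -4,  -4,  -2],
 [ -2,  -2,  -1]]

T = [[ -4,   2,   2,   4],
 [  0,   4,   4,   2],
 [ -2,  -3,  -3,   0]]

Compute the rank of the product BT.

First compute BT:
[[ 10,  -9,  -9, -12],
 [ 10,  -9,  -9, -12],
 [ 20, -18, -18, -24],
 [ 10,  -9,  -9, -12]]
Now row reduce the product.
R2 ← R2 − R1: [0, 0, 0, 0]
R3 ← R3 − (2)·R1: [0, 0, 0, 0]
R4 ← R4 − R1: [0, 0, 0, 0]
1 nonzero row, so rank(BT) = 1.

1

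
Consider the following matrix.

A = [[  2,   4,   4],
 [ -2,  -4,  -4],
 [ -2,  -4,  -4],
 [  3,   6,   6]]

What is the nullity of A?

Row reduce to echelon form.
R2 ← R2 + R1: [0, 0, 0]
R3 ← R3 + R1: [0, 0, 0]
R4 ← R4 − (3/2)·R1: [0, 0, 0]
1 nonzero row, so rank(A) = 1.
A has 3 columns; by rank–nullity, nullity = 3 − 1 = 2.

2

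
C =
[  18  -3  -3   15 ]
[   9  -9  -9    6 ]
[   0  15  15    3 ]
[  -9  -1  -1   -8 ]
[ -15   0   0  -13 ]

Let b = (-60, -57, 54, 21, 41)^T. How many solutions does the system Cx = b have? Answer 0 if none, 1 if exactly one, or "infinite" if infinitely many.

Row reduce the augmented matrix [C | b].
R2 ← R2 − (1/2)·R1: [0, -15/2, -15/2, -3/2, -27]
R4 ← R4 + (1/2)·R1: [0, -5/2, -5/2, -1/2, -9]
R5 ← R5 + (5/6)·R1: [0, -5/2, -5/2, -1/2, -9]
R3 ← R3 + (2)·R2: [0, 0, 0, 0, 0]
R4 ← R4 − (1/3)·R2: [0, 0, 0, 0, 0]
R5 ← R5 − (1/3)·R2: [0, 0, 0, 0, 0]
The echelon form has 2 nonzero rows, and every pivot lies in the first 4 columns, so rank(C) = rank([C|b]) = 2.
The system is consistent.
rank = 2 < 4 unknowns, so there are infinitely many solutions.

infinite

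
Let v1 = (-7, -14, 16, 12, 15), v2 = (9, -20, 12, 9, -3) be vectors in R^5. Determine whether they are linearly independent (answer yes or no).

yes

Form the matrix with these vectors as rows and row reduce.
R2 ← R2 + (9/7)·R1: [0, -38, 228/7, 171/7, 114/7]
2 nonzero rows, so the 2 vectors span a space of dimension 2.
Since 2 = 2, the vectors are linearly independent.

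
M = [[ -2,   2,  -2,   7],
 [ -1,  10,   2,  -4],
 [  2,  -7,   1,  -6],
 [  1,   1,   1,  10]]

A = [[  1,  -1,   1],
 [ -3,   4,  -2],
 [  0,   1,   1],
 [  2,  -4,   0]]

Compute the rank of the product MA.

2

First compute MA:
[[  6, -20,  -8],
 [-39,  59, -19],
 [ 11,  -5,  17],
 [ 18, -36,   0]]
Now row reduce the product.
R2 ← R2 + (13/2)·R1: [0, -71, -71]
R3 ← R3 − (11/6)·R1: [0, 95/3, 95/3]
R4 ← R4 − (3)·R1: [0, 24, 24]
R3 ← R3 + (95/213)·R2: [0, 0, 0]
R4 ← R4 + (24/71)·R2: [0, 0, 0]
2 nonzero rows, so rank(MA) = 2.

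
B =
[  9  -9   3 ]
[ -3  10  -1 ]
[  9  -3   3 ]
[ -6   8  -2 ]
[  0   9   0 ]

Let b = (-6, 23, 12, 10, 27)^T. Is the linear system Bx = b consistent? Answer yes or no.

Row reduce the augmented matrix [B | b].
R2 ← R2 + (1/3)·R1: [0, 7, 0, 21]
R3 ← R3 − R1: [0, 6, 0, 18]
R4 ← R4 + (2/3)·R1: [0, 2, 0, 6]
R3 ← R3 − (6/7)·R2: [0, 0, 0, 0]
R4 ← R4 − (2/7)·R2: [0, 0, 0, 0]
R5 ← R5 − (9/7)·R2: [0, 0, 0, 0]
The echelon form has 2 nonzero rows, and every pivot lies in the first 3 columns, so rank(B) = rank([B|b]) = 2.
The system is consistent.

yes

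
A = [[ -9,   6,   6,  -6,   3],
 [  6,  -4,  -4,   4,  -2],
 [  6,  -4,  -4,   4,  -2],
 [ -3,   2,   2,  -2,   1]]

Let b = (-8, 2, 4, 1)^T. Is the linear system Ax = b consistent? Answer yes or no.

Row reduce the augmented matrix [A | b].
R2 ← R2 + (2/3)·R1: [0, 0, 0, 0, 0, -10/3]
R3 ← R3 + (2/3)·R1: [0, 0, 0, 0, 0, -4/3]
R4 ← R4 − (1/3)·R1: [0, 0, 0, 0, 0, 11/3]
R3 ← R3 − (2/5)·R2: [0, 0, 0, 0, 0, 0]
R4 ← R4 + (11/10)·R2: [0, 0, 0, 0, 0, 0]
The echelon form has 2 nonzero rows; the last pivot sits in the augmented column, so rank(A) = 1 but rank([A|b]) = 2.
Since the ranks differ, the system is inconsistent.

no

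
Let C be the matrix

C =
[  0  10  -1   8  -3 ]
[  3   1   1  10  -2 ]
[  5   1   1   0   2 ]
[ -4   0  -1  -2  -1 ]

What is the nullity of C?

Row reduce to echelon form.
Swap R1 ↔ R2
R3 ← R3 − (5/3)·R1: [0, -2/3, -2/3, -50/3, 16/3]
R4 ← R4 + (4/3)·R1: [0, 4/3, 1/3, 34/3, -11/3]
R3 ← R3 + (1/15)·R2: [0, 0, -11/15, -242/15, 77/15]
R4 ← R4 − (2/15)·R2: [0, 0, 7/15, 154/15, -49/15]
R4 ← R4 + (7/11)·R3: [0, 0, 0, 0, 0]
3 nonzero rows, so rank(C) = 3.
C has 5 columns; by rank–nullity, nullity = 5 − 3 = 2.

2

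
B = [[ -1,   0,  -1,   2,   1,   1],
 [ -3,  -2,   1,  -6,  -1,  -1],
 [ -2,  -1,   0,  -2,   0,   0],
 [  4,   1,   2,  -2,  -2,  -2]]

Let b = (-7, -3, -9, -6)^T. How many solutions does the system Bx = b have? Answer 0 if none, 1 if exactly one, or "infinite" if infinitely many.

Row reduce the augmented matrix [B | b].
R2 ← R2 − (3)·R1: [0, -2, 4, -12, -4, -4, 18]
R3 ← R3 − (2)·R1: [0, -1, 2, -6, -2, -2, 5]
R4 ← R4 + (4)·R1: [0, 1, -2, 6, 2, 2, -34]
R3 ← R3 − (1/2)·R2: [0, 0, 0, 0, 0, 0, -4]
R4 ← R4 + (1/2)·R2: [0, 0, 0, 0, 0, 0, -25]
R4 ← R4 − (25/4)·R3: [0, 0, 0, 0, 0, 0, 0]
The echelon form has 3 nonzero rows; the last pivot sits in the augmented column, so rank(B) = 2 but rank([B|b]) = 3.
Since the ranks differ, the system is inconsistent.
It has no solutions.

0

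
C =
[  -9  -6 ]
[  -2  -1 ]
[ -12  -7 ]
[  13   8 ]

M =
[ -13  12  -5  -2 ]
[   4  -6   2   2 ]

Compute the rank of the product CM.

First compute CM:
[[ 93, -72,  33,   6],
 [ 22, -18,   8,   2],
 [128, -102,  46,  10],
 [-137, 108, -49, -10]]
Now row reduce the product.
R2 ← R2 − (22/93)·R1: [0, -30/31, 6/31, 18/31]
R3 ← R3 − (128/93)·R1: [0, -90/31, 18/31, 54/31]
R4 ← R4 + (137/93)·R1: [0, 60/31, -12/31, -36/31]
R3 ← R3 − (3)·R2: [0, 0, 0, 0]
R4 ← R4 + (2)·R2: [0, 0, 0, 0]
2 nonzero rows, so rank(CM) = 2.

2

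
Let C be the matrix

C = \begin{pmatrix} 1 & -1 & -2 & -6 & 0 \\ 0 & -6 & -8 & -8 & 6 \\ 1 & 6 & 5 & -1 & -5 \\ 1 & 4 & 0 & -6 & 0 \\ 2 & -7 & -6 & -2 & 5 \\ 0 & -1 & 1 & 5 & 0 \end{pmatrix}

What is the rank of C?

Row reduce to echelon form.
R3 ← R3 − R1: [0, 7, 7, 5, -5]
R4 ← R4 − R1: [0, 5, 2, 0, 0]
R5 ← R5 − (2)·R1: [0, -5, -2, 10, 5]
R3 ← R3 + (7/6)·R2: [0, 0, -7/3, -13/3, 2]
R4 ← R4 + (5/6)·R2: [0, 0, -14/3, -20/3, 5]
R5 ← R5 − (5/6)·R2: [0, 0, 14/3, 50/3, 0]
R6 ← R6 − (1/6)·R2: [0, 0, 7/3, 19/3, -1]
R4 ← R4 − (2)·R3: [0, 0, 0, 2, 1]
R5 ← R5 + (2)·R3: [0, 0, 0, 8, 4]
R6 ← R6 + R3: [0, 0, 0, 2, 1]
R5 ← R5 − (4)·R4: [0, 0, 0, 0, 0]
R6 ← R6 − R4: [0, 0, 0, 0, 0]
Echelon form has 4 nonzero rows, so rank(C) = 4.

4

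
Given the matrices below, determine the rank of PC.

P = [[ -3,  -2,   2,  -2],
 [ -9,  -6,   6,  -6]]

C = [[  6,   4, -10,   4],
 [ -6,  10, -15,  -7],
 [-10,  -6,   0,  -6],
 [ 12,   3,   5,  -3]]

First compute PC:
[[-50, -50,  50,  -4],
 [-150, -150, 150, -12]]
Now row reduce the product.
R2 ← R2 − (3)·R1: [0, 0, 0, 0]
1 nonzero row, so rank(PC) = 1.

1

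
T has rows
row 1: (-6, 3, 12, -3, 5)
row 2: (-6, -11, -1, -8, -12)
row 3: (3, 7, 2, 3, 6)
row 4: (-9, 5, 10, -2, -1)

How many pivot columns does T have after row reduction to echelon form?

Row reduce to echelon form.
R2 ← R2 − R1: [0, -14, -13, -5, -17]
R3 ← R3 + (1/2)·R1: [0, 17/2, 8, 3/2, 17/2]
R4 ← R4 − (3/2)·R1: [0, 1/2, -8, 5/2, -17/2]
R3 ← R3 + (17/28)·R2: [0, 0, 3/28, -43/28, -51/28]
R4 ← R4 + (1/28)·R2: [0, 0, -237/28, 65/28, -255/28]
R4 ← R4 + (79)·R3: [0, 0, 0, -119, -153]
Echelon form has 4 nonzero rows, so rank(T) = 4.
Each nonzero row contributes one pivot column: 4 pivot columns.

4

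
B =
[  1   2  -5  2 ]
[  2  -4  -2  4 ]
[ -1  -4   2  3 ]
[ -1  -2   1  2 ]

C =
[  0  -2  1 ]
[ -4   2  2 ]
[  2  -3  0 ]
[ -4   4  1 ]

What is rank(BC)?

First compute BC:
[[-26,  25,   7],
 [ -4,  10,  -2],
 [  8,   0,  -6],
 [  2,   3,  -3]]
Now row reduce the product.
R2 ← R2 − (2/13)·R1: [0, 80/13, -40/13]
R3 ← R3 + (4/13)·R1: [0, 100/13, -50/13]
R4 ← R4 + (1/13)·R1: [0, 64/13, -32/13]
R3 ← R3 − (5/4)·R2: [0, 0, 0]
R4 ← R4 − (4/5)·R2: [0, 0, 0]
2 nonzero rows, so rank(BC) = 2.

2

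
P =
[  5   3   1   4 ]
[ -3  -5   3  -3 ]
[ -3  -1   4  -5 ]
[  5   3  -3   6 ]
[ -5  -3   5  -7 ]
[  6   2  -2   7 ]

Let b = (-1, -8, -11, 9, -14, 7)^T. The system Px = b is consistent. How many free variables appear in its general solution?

1

Row reduce the augmented matrix [P | b].
R2 ← R2 + (3/5)·R1: [0, -16/5, 18/5, -3/5, -43/5]
R3 ← R3 + (3/5)·R1: [0, 4/5, 23/5, -13/5, -58/5]
R4 ← R4 − R1: [0, 0, -4, 2, 10]
R5 ← R5 + R1: [0, 0, 6, -3, -15]
R6 ← R6 − (6/5)·R1: [0, -8/5, -16/5, 11/5, 41/5]
R3 ← R3 + (1/4)·R2: [0, 0, 11/2, -11/4, -55/4]
R6 ← R6 − (1/2)·R2: [0, 0, -5, 5/2, 25/2]
R4 ← R4 + (8/11)·R3: [0, 0, 0, 0, 0]
R5 ← R5 − (12/11)·R3: [0, 0, 0, 0, 0]
R6 ← R6 + (10/11)·R3: [0, 0, 0, 0, 0]
The echelon form has 3 nonzero rows, and every pivot lies in the first 4 columns, so rank(P) = rank([P|b]) = 3.
The system is consistent.
Free variables = (unknowns) − (rank) = 4 − 3 = 1.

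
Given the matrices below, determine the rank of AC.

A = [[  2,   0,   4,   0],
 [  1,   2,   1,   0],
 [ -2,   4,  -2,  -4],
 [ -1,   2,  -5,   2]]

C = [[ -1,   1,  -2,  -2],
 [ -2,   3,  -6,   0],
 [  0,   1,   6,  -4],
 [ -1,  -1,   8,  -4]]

3

First compute AC:
[[ -2,   6,  20, -20],
 [ -5,   8,  -8,  -6],
 [ -2,  12, -64,  28],
 [ -5,  -2, -24,  14]]
Now row reduce the product.
R2 ← R2 − (5/2)·R1: [0, -7, -58, 44]
R3 ← R3 − R1: [0, 6, -84, 48]
R4 ← R4 − (5/2)·R1: [0, -17, -74, 64]
R3 ← R3 + (6/7)·R2: [0, 0, -936/7, 600/7]
R4 ← R4 − (17/7)·R2: [0, 0, 468/7, -300/7]
R4 ← R4 + (1/2)·R3: [0, 0, 0, 0]
3 nonzero rows, so rank(AC) = 3.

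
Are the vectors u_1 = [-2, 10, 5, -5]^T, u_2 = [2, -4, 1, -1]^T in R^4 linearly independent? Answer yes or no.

yes

Form the matrix with these vectors as rows and row reduce.
R2 ← R2 + R1: [0, 6, 6, -6]
2 nonzero rows, so the 2 vectors span a space of dimension 2.
Since 2 = 2, the vectors are linearly independent.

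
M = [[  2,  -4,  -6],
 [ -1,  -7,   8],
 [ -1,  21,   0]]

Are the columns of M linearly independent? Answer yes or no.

Row reduce M to echelon form.
R2 ← R2 + (1/2)·R1: [0, -9, 5]
R3 ← R3 + (1/2)·R1: [0, 19, -3]
R3 ← R3 + (19/9)·R2: [0, 0, 68/9]
3 pivots among 3 columns.
Every column is a pivot column, so the columns are linearly independent.

yes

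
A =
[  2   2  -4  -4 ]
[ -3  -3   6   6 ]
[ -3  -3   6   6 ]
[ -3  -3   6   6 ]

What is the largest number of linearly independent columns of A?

Row reduce to echelon form.
R2 ← R2 + (3/2)·R1: [0, 0, 0, 0]
R3 ← R3 + (3/2)·R1: [0, 0, 0, 0]
R4 ← R4 + (3/2)·R1: [0, 0, 0, 0]
Echelon form has 1 nonzero row, so rank(A) = 1.
The rank gives the maximum number of linearly independent columns: 1.

1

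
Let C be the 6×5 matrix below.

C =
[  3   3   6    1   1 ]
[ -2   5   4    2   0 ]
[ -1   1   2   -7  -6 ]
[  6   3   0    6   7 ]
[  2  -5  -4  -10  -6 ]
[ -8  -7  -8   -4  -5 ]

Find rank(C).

Row reduce to echelon form.
R2 ← R2 + (2/3)·R1: [0, 7, 8, 8/3, 2/3]
R3 ← R3 + (1/3)·R1: [0, 2, 4, -20/3, -17/3]
R4 ← R4 − (2)·R1: [0, -3, -12, 4, 5]
R5 ← R5 − (2/3)·R1: [0, -7, -8, -32/3, -20/3]
R6 ← R6 + (8/3)·R1: [0, 1, 8, -4/3, -7/3]
R3 ← R3 − (2/7)·R2: [0, 0, 12/7, -52/7, -41/7]
R4 ← R4 + (3/7)·R2: [0, 0, -60/7, 36/7, 37/7]
R5 ← R5 + R2: [0, 0, 0, -8, -6]
R6 ← R6 − (1/7)·R2: [0, 0, 48/7, -12/7, -17/7]
R4 ← R4 + (5)·R3: [0, 0, 0, -32, -24]
R6 ← R6 − (4)·R3: [0, 0, 0, 28, 21]
R5 ← R5 − (1/4)·R4: [0, 0, 0, 0, 0]
R6 ← R6 + (7/8)·R4: [0, 0, 0, 0, 0]
Echelon form has 4 nonzero rows, so rank(C) = 4.

4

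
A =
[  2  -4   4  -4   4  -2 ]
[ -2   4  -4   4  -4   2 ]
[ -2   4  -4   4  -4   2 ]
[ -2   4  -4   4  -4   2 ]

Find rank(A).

Row reduce to echelon form.
R2 ← R2 + R1: [0, 0, 0, 0, 0, 0]
R3 ← R3 + R1: [0, 0, 0, 0, 0, 0]
R4 ← R4 + R1: [0, 0, 0, 0, 0, 0]
Echelon form has 1 nonzero row, so rank(A) = 1.

1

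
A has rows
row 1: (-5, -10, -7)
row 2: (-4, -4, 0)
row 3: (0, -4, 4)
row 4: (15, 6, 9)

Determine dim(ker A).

0

Row reduce to echelon form.
R2 ← R2 − (4/5)·R1: [0, 4, 28/5]
R4 ← R4 + (3)·R1: [0, -24, -12]
R3 ← R3 + R2: [0, 0, 48/5]
R4 ← R4 + (6)·R2: [0, 0, 108/5]
R4 ← R4 − (9/4)·R3: [0, 0, 0]
3 nonzero rows, so rank(A) = 3.
A has 3 columns; by rank–nullity, nullity = 3 − 3 = 0.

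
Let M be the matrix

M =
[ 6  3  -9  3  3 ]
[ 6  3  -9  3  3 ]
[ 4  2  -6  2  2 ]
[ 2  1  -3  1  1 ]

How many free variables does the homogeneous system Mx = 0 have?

Row reduce to echelon form.
R2 ← R2 − R1: [0, 0, 0, 0, 0]
R3 ← R3 − (2/3)·R1: [0, 0, 0, 0, 0]
R4 ← R4 − (1/3)·R1: [0, 0, 0, 0, 0]
1 nonzero row, so rank(M) = 1.
M has 5 columns; by rank–nullity, nullity = 5 − 1 = 4.

4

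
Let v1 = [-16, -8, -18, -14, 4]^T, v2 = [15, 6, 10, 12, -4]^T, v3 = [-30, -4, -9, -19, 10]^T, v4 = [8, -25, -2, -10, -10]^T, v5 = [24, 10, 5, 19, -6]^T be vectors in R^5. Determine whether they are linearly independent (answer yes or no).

Form the matrix with these vectors as rows and row reduce.
R2 ← R2 + (15/16)·R1: [0, -3/2, -55/8, -9/8, -1/4]
R3 ← R3 − (15/8)·R1: [0, 11, 99/4, 29/4, 5/2]
R4 ← R4 + (1/2)·R1: [0, -29, -11, -17, -8]
R5 ← R5 + (3/2)·R1: [0, -2, -22, -2, 0]
R3 ← R3 + (22/3)·R2: [0, 0, -77/3, -1, 2/3]
R4 ← R4 − (58/3)·R2: [0, 0, 1463/12, 19/4, -19/6]
R5 ← R5 − (4/3)·R2: [0, 0, -77/6, -1/2, 1/3]
R4 ← R4 + (19/4)·R3: [0, 0, 0, 0, 0]
R5 ← R5 − (1/2)·R3: [0, 0, 0, 0, 0]
3 nonzero rows, so the 5 vectors span a space of dimension 3.
Since 3 < 5, the vectors are linearly dependent.

no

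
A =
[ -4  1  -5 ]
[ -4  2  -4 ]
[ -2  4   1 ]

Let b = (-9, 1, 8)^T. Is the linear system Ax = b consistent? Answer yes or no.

Row reduce the augmented matrix [A | b].
R2 ← R2 − R1: [0, 1, 1, 10]
R3 ← R3 − (1/2)·R1: [0, 7/2, 7/2, 25/2]
R3 ← R3 − (7/2)·R2: [0, 0, 0, -45/2]
The echelon form has 3 nonzero rows; the last pivot sits in the augmented column, so rank(A) = 2 but rank([A|b]) = 3.
Since the ranks differ, the system is inconsistent.

no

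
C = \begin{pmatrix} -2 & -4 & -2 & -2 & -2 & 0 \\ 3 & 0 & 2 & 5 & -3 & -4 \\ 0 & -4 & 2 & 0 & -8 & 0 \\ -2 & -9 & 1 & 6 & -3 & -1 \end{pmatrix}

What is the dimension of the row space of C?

Row reduce to echelon form.
R2 ← R2 + (3/2)·R1: [0, -6, -1, 2, -6, -4]
R4 ← R4 − R1: [0, -5, 3, 8, -1, -1]
R3 ← R3 − (2/3)·R2: [0, 0, 8/3, -4/3, -4, 8/3]
R4 ← R4 − (5/6)·R2: [0, 0, 23/6, 19/3, 4, 7/3]
R4 ← R4 − (23/16)·R3: [0, 0, 0, 33/4, 39/4, -3/2]
Echelon form has 4 nonzero rows, so rank(C) = 4.
The row space has dimension equal to the rank: 4.

4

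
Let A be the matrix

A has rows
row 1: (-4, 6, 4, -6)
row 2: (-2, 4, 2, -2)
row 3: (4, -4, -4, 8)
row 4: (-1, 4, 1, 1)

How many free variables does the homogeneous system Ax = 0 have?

2

Row reduce to echelon form.
R2 ← R2 − (1/2)·R1: [0, 1, 0, 1]
R3 ← R3 + R1: [0, 2, 0, 2]
R4 ← R4 − (1/4)·R1: [0, 5/2, 0, 5/2]
R3 ← R3 − (2)·R2: [0, 0, 0, 0]
R4 ← R4 − (5/2)·R2: [0, 0, 0, 0]
2 nonzero rows, so rank(A) = 2.
A has 4 columns; by rank–nullity, nullity = 4 − 2 = 2.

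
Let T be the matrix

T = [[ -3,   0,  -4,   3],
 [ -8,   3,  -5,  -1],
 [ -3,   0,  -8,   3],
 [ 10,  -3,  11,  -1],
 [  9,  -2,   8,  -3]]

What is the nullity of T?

1

Row reduce to echelon form.
R2 ← R2 − (8/3)·R1: [0, 3, 17/3, -9]
R3 ← R3 − R1: [0, 0, -4, 0]
R4 ← R4 + (10/3)·R1: [0, -3, -7/3, 9]
R5 ← R5 + (3)·R1: [0, -2, -4, 6]
R4 ← R4 + R2: [0, 0, 10/3, 0]
R5 ← R5 + (2/3)·R2: [0, 0, -2/9, 0]
R4 ← R4 + (5/6)·R3: [0, 0, 0, 0]
R5 ← R5 − (1/18)·R3: [0, 0, 0, 0]
3 nonzero rows, so rank(T) = 3.
T has 4 columns; by rank–nullity, nullity = 4 − 3 = 1.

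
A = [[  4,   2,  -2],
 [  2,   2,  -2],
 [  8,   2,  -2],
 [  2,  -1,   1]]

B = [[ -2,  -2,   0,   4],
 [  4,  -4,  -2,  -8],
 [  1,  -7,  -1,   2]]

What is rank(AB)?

2

First compute AB:
[[ -2,  -2,  -2,  -4],
 [  2,   2,  -2, -12],
 [-10, -10,  -2,  12],
 [ -7,  -7,   1,  18]]
Now row reduce the product.
R2 ← R2 + R1: [0, 0, -4, -16]
R3 ← R3 − (5)·R1: [0, 0, 8, 32]
R4 ← R4 − (7/2)·R1: [0, 0, 8, 32]
R3 ← R3 + (2)·R2: [0, 0, 0, 0]
R4 ← R4 + (2)·R2: [0, 0, 0, 0]
2 nonzero rows, so rank(AB) = 2.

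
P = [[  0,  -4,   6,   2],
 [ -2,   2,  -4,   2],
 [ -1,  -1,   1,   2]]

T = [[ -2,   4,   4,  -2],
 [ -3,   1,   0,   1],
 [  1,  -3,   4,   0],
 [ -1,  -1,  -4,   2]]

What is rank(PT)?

2

First compute PT:
[[ 16, -24,  16,   0],
 [ -8,   4, -32,  10],
 [  4, -10,  -8,   5]]
Now row reduce the product.
R2 ← R2 + (1/2)·R1: [0, -8, -24, 10]
R3 ← R3 − (1/4)·R1: [0, -4, -12, 5]
R3 ← R3 − (1/2)·R2: [0, 0, 0, 0]
2 nonzero rows, so rank(PT) = 2.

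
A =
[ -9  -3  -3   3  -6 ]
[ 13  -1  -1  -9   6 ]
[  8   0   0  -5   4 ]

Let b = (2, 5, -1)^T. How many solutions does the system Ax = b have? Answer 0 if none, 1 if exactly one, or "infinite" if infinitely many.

Row reduce the augmented matrix [A | b].
R2 ← R2 + (13/9)·R1: [0, -16/3, -16/3, -14/3, -8/3, 71/9]
R3 ← R3 + (8/9)·R1: [0, -8/3, -8/3, -7/3, -4/3, 7/9]
R3 ← R3 − (1/2)·R2: [0, 0, 0, 0, 0, -19/6]
The echelon form has 3 nonzero rows; the last pivot sits in the augmented column, so rank(A) = 2 but rank([A|b]) = 3.
Since the ranks differ, the system is inconsistent.
It has no solutions.

0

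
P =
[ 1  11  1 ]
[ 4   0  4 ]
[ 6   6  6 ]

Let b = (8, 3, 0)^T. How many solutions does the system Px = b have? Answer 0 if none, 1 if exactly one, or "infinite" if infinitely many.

Row reduce the augmented matrix [P | b].
R2 ← R2 − (4)·R1: [0, -44, 0, -29]
R3 ← R3 − (6)·R1: [0, -60, 0, -48]
R3 ← R3 − (15/11)·R2: [0, 0, 0, -93/11]
The echelon form has 3 nonzero rows; the last pivot sits in the augmented column, so rank(P) = 2 but rank([P|b]) = 3.
Since the ranks differ, the system is inconsistent.
It has no solutions.

0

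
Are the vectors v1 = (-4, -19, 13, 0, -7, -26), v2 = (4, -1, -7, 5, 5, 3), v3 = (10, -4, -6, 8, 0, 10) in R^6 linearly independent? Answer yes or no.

yes

Form the matrix with these vectors as rows and row reduce.
R2 ← R2 + R1: [0, -20, 6, 5, -2, -23]
R3 ← R3 + (5/2)·R1: [0, -103/2, 53/2, 8, -35/2, -55]
R3 ← R3 − (103/40)·R2: [0, 0, 221/20, -39/8, -247/20, 169/40]
3 nonzero rows, so the 3 vectors span a space of dimension 3.
Since 3 = 3, the vectors are linearly independent.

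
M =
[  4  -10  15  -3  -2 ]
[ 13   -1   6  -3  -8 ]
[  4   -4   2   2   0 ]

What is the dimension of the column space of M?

3

Row reduce to echelon form.
R2 ← R2 − (13/4)·R1: [0, 63/2, -171/4, 27/4, -3/2]
R3 ← R3 − R1: [0, 6, -13, 5, 2]
R3 ← R3 − (4/21)·R2: [0, 0, -34/7, 26/7, 16/7]
Echelon form has 3 nonzero rows, so rank(M) = 3.
The column space has dimension equal to the rank: 3.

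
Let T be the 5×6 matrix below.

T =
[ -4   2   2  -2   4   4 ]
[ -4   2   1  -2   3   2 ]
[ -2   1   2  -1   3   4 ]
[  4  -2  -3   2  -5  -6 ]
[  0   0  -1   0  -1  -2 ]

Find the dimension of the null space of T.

Row reduce to echelon form.
R2 ← R2 − R1: [0, 0, -1, 0, -1, -2]
R3 ← R3 − (1/2)·R1: [0, 0, 1, 0, 1, 2]
R4 ← R4 + R1: [0, 0, -1, 0, -1, -2]
R3 ← R3 + R2: [0, 0, 0, 0, 0, 0]
R4 ← R4 − R2: [0, 0, 0, 0, 0, 0]
R5 ← R5 − R2: [0, 0, 0, 0, 0, 0]
2 nonzero rows, so rank(T) = 2.
T has 6 columns; by rank–nullity, nullity = 6 − 2 = 4.

4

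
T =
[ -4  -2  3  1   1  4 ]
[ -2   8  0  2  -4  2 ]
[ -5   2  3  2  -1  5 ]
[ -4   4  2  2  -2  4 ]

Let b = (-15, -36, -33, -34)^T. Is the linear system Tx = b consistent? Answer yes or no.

yes

Row reduce the augmented matrix [T | b].
R2 ← R2 − (1/2)·R1: [0, 9, -3/2, 3/2, -9/2, 0, -57/2]
R3 ← R3 − (5/4)·R1: [0, 9/2, -3/4, 3/4, -9/4, 0, -57/4]
R4 ← R4 − R1: [0, 6, -1, 1, -3, 0, -19]
R3 ← R3 − (1/2)·R2: [0, 0, 0, 0, 0, 0, 0]
R4 ← R4 − (2/3)·R2: [0, 0, 0, 0, 0, 0, 0]
The echelon form has 2 nonzero rows, and every pivot lies in the first 6 columns, so rank(T) = rank([T|b]) = 2.
The system is consistent.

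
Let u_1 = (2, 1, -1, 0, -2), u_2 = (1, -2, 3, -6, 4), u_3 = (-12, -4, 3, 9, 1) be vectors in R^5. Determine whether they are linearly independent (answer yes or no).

yes

Form the matrix with these vectors as rows and row reduce.
R2 ← R2 − (1/2)·R1: [0, -5/2, 7/2, -6, 5]
R3 ← R3 + (6)·R1: [0, 2, -3, 9, -11]
R3 ← R3 + (4/5)·R2: [0, 0, -1/5, 21/5, -7]
3 nonzero rows, so the 3 vectors span a space of dimension 3.
Since 3 = 3, the vectors are linearly independent.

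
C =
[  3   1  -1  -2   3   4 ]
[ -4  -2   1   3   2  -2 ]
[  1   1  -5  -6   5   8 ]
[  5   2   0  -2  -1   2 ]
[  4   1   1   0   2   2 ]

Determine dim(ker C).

3

Row reduce to echelon form.
R2 ← R2 + (4/3)·R1: [0, -2/3, -1/3, 1/3, 6, 10/3]
R3 ← R3 − (1/3)·R1: [0, 2/3, -14/3, -16/3, 4, 20/3]
R4 ← R4 − (5/3)·R1: [0, 1/3, 5/3, 4/3, -6, -14/3]
R5 ← R5 − (4/3)·R1: [0, -1/3, 7/3, 8/3, -2, -10/3]
R3 ← R3 + R2: [0, 0, -5, -5, 10, 10]
R4 ← R4 + (1/2)·R2: [0, 0, 3/2, 3/2, -3, -3]
R5 ← R5 − (1/2)·R2: [0, 0, 5/2, 5/2, -5, -5]
R4 ← R4 + (3/10)·R3: [0, 0, 0, 0, 0, 0]
R5 ← R5 + (1/2)·R3: [0, 0, 0, 0, 0, 0]
3 nonzero rows, so rank(C) = 3.
C has 6 columns; by rank–nullity, nullity = 6 − 3 = 3.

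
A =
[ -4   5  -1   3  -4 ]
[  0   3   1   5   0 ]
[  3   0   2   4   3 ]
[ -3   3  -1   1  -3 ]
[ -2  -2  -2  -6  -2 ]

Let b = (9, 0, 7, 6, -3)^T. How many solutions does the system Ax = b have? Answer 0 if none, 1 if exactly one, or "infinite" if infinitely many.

0

Row reduce the augmented matrix [A | b].
R3 ← R3 + (3/4)·R1: [0, 15/4, 5/4, 25/4, 0, 55/4]
R4 ← R4 − (3/4)·R1: [0, -3/4, -1/4, -5/4, 0, -3/4]
R5 ← R5 − (1/2)·R1: [0, -9/2, -3/2, -15/2, 0, -15/2]
R3 ← R3 − (5/4)·R2: [0, 0, 0, 0, 0, 55/4]
R4 ← R4 + (1/4)·R2: [0, 0, 0, 0, 0, -3/4]
R5 ← R5 + (3/2)·R2: [0, 0, 0, 0, 0, -15/2]
R4 ← R4 + (3/55)·R3: [0, 0, 0, 0, 0, 0]
R5 ← R5 + (6/11)·R3: [0, 0, 0, 0, 0, 0]
The echelon form has 3 nonzero rows; the last pivot sits in the augmented column, so rank(A) = 2 but rank([A|b]) = 3.
Since the ranks differ, the system is inconsistent.
It has no solutions.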